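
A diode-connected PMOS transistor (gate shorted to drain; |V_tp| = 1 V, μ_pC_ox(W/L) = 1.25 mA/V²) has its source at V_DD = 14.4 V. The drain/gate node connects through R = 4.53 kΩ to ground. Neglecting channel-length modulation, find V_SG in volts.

With gate tied to drain, V_SG = V_SD ≥ V_SG − |V_tp|, so the device is in saturation.
KCL at the drain: ½ k_p (V_SG − |V_tp|)² = (V_DD − V_SG)/R.
Let x = V_SG − 1. Then 2.83 x² + x − 13.4 = 0, giving x = 2.01 V (positive root), so V_SG = 3.01 V.
I_D = (V_DD − V_SG)/R = (14.4 − 3.01) / 4.53 = 2.52 mA.

V_SG = 3.01 V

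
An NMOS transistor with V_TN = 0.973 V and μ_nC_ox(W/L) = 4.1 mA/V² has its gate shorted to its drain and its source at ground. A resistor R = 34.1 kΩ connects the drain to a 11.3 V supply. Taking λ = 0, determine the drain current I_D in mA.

With gate tied to drain, V_GS = V_DS ≥ V_GS − V_TN, so the device is in saturation.
KCL at the drain: ½ k_n (V_GS − V_TN)² = (V_DD − V_GS)/R.
Let x = V_GS − 0.973. Then 69.9 x² + x − 10.33 = 0, giving x = 0.377 V (positive root), so V_GS = 1.35 V.
I_D = (V_DD − V_GS)/R = (11.3 − 1.35) / 34.1 = 0.292 mA.

I_D = 0.292 mA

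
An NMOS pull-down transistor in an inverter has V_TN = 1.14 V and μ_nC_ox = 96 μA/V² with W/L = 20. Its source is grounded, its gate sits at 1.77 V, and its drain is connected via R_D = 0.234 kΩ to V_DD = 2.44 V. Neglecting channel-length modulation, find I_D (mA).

I_D = 0.381 mA

V_GS = V_G = 1.77 V, so V_ov = 1.77 − 1.14 = 0.63 V.
k_n = μ_nC_ox · (W/L) = 1.92 mA/V².
Assume saturation: I_D = ½ k_n V_ov² = 0.5 × 1.92 × 0.63² = 0.381 mA, giving V_DS = V_DD − I_D R_D = 2.44 − 0.381 × 0.234 = 2.35 V.
V_DS = 2.35 V ≥ V_ov = 0.63 V, confirming saturation.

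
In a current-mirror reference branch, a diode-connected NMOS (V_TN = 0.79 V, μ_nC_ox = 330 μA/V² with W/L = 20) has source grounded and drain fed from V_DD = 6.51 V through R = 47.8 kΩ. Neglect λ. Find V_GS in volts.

With gate tied to drain, V_GS = V_DS ≥ V_GS − V_TN, so the device is in saturation.
k_n = μ_nC_ox · (W/L) = 6.6 mA/V².
KCL at the drain: ½ k_n (V_GS − V_TN)² = (V_DD − V_GS)/R.
Let x = V_GS − 0.79. Then 158 x² + x − 5.72 = 0, giving x = 0.187 V (positive root), so V_GS = 0.977 V.
I_D = (V_DD − V_GS)/R = (6.51 − 0.977) / 47.8 = 0.116 mA.

V_GS = 0.977 V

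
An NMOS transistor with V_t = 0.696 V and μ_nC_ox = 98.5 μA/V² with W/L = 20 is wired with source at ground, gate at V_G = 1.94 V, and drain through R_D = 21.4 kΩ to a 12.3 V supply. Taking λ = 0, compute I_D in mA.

I_D = 0.563 mA

V_GS = V_G = 1.94 V, so V_ov = 1.94 − 0.696 = 1.24 V.
k_n = μ_nC_ox · (W/L) = 1.97 mA/V².
Assume saturation: I_D = ½ k_n V_ov² = 0.5 × 1.97 × 1.24² = 1.52 mA, giving V_DS = V_DD − I_D R_D = 12.3 − 1.52 × 21.4 = -20.3 V.
But -20.3 V < V_ov = 1.24 V, so the device is actually in triode.
In triode I_D = k_n[V_ov V_DS − ½ V_DS²] and I_D = (V_DD − V_DS)/R_D. Equating: 21.1 V_DS² − 53.44 V_DS + 12.3 = 0, giving V_DS = 0.256 V (the root below V_ov).
I_D = (12.3 − 0.256) / 21.4 = 0.563 mA.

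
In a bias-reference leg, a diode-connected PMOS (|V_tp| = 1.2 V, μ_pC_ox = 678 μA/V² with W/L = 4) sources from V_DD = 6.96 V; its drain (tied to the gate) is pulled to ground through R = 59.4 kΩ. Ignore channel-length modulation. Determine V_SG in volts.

V_SG = 1.46 V

With gate tied to drain, V_SG = V_SD ≥ V_SG − |V_tp|, so the device is in saturation.
k_p = μ_pC_ox · (W/L) = 2.712 mA/V².
KCL at the drain: ½ k_p (V_SG − |V_tp|)² = (V_DD − V_SG)/R.
Let x = V_SG − 1.2. Then 80.5 x² + x − 5.76 = 0, giving x = 0.261 V (positive root), so V_SG = 1.46 V.
I_D = (V_DD − V_SG)/R = (6.96 − 1.46) / 59.4 = 0.0926 mA.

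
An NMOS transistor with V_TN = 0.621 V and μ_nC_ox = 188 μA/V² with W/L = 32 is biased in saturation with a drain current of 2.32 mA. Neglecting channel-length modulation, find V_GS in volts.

k_n = μ_nC_ox · (W/L) = 6.016 mA/V².
In saturation I_D = ½ k_n (V_GS − V_TN)², so V_GS − V_TN = √(2 I_D / k_n) = √(2 × 2.32 / 6.016) = 0.878 V.
V_GS = 0.621 + 0.878 = 1.5 V.

V_GS = 1.50 V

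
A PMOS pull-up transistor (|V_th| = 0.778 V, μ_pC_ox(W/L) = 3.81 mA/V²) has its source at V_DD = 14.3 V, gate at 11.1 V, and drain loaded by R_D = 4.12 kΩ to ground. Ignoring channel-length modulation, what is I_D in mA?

V_SG = V_DD − V_G = 14.3 − 11.1 = 3.2 V, so V_ov = 3.2 − 0.778 = 2.42 V.
Assume saturation: I_D = ½ k_p V_ov² = 0.5 × 3.81 × 2.42² = 11.2 mA, giving V_SD = V_DD − I_D R_D = 14.3 − 11.2 × 4.12 = -31.7 V.
But -31.7 V < V_ov = 2.42 V, so the device is actually in triode.
In triode I_D = k_p[V_ov V_SD − ½ V_SD²] and I_D = (V_DD − V_SD)/R_D. Equating: 7.85 V_SD² − 39.02 V_SD + 14.3 = 0, giving V_SD = 0.398 V (the root below V_ov).
I_D = (14.3 − 0.398) / 4.12 = 3.37 mA.

I_D = 3.37 mA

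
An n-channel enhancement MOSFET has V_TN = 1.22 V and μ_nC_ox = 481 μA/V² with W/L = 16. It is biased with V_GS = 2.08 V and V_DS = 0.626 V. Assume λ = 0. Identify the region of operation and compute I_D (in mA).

Triode; I_D = 2.64 mA

k_n = μ_nC_ox · (W/L) = 7.696 mA/V².
V_ov = V_GS − V_TN = 2.08 − 1.22 = 0.86 V.
Since V_DS = 0.626 V < V_ov = 0.86 V, the device is in the triode region.
I_D = k_n [V_ov · V_DS − ½ V_DS²] = 7.696 × [0.86 × 0.626 − 0.5 × 0.626²] = 2.64 mA.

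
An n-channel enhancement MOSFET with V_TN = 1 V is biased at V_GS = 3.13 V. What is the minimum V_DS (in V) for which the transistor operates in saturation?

The boundary between triode and saturation is V_DS = V_GS − V_TN = V_ov.
V_ov = 3.13 − 1 = 2.13 V.

V_DS,sat = 2.13 V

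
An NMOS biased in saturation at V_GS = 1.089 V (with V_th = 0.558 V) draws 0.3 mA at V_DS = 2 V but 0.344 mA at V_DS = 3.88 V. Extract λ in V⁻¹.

λ = 0.0924 V⁻¹

With V_GS fixed, I_D ∝ (1 + λ V_DS) in saturation, so I_D2/I_D1 = (1 + λ V_DS2)/(1 + λ V_DS1).
0.344/0.3 = 1.147 = (1 + 3.88 λ)/(1 + 2 λ).
Solving: λ (I_D1 V_DS2 − I_D2 V_DS1) = I_D2 − I_D1, so λ = (0.344 − 0.3) / (0.3 × 3.88 − 0.344 × 2) = 0.044 / 0.476 = 0.0924 V⁻¹.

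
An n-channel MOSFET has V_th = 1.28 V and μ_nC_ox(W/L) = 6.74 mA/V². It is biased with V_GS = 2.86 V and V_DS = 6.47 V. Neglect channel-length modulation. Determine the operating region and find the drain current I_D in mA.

Saturation; I_D = 8.41 mA

V_ov = V_GS − V_th = 2.86 − 1.28 = 1.58 V.
Since V_DS = 6.47 V ≥ V_ov = 1.58 V, the device is in saturation.
I_D = ½ k_n V_ov² = 0.5 × 6.74 × 1.58² = 8.41 mA.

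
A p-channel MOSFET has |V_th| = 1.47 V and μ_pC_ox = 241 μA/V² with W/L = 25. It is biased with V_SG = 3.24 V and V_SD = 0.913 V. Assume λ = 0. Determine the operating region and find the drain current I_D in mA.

k_p = μ_pC_ox · (W/L) = 6.025 mA/V².
V_ov = V_SG − |V_th| = 3.24 − 1.47 = 1.77 V.
Since V_SD = 0.913 V < V_ov = 1.77 V, the device is in the triode region.
I_D = k_p [V_ov · V_SD − ½ V_SD²] = 6.025 × [1.77 × 0.913 − 0.5 × 0.913²] = 7.23 mA.

Triode; I_D = 7.23 mA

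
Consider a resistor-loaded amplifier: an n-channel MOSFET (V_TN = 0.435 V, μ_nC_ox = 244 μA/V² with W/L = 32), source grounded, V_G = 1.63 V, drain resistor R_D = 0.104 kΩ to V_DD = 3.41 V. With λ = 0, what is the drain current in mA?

V_GS = V_G = 1.63 V, so V_ov = 1.63 − 0.435 = 1.19 V.
k_n = μ_nC_ox · (W/L) = 7.808 mA/V².
Assume saturation: I_D = ½ k_n V_ov² = 0.5 × 7.808 × 1.19² = 5.58 mA, giving V_DS = V_DD − I_D R_D = 3.41 − 5.58 × 0.104 = 2.83 V.
V_DS = 2.83 V ≥ V_ov = 1.19 V, confirming saturation.

I_D = 5.58 mA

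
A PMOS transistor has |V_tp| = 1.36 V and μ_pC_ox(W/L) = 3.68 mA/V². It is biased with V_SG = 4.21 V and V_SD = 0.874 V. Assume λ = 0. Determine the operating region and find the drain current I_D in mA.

V_ov = V_SG − |V_tp| = 4.21 − 1.36 = 2.85 V.
Since V_SD = 0.874 V < V_ov = 2.85 V, the device is in the triode region.
I_D = k_p [V_ov · V_SD − ½ V_SD²] = 3.68 × [2.85 × 0.874 − 0.5 × 0.874²] = 7.76 mA.

Triode; I_D = 7.76 mA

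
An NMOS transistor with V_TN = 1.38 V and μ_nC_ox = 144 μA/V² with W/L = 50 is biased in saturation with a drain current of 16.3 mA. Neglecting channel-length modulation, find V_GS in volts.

k_n = μ_nC_ox · (W/L) = 7.2 mA/V².
In saturation I_D = ½ k_n (V_GS − V_TN)², so V_GS − V_TN = √(2 I_D / k_n) = √(2 × 16.3 / 7.2) = 2.13 V.
V_GS = 1.38 + 2.13 = 3.51 V.

V_GS = 3.51 V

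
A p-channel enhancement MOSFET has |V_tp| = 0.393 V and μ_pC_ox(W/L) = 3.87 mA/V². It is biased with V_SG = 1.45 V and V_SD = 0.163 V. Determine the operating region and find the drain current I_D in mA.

V_ov = V_SG − |V_tp| = 1.45 − 0.393 = 1.06 V.
Since V_SD = 0.163 V < V_ov = 1.06 V, the device is in the triode region.
I_D = k_p [V_ov · V_SD − ½ V_SD²] = 3.87 × [1.06 × 0.163 − 0.5 × 0.163²] = 0.615 mA.

Triode; I_D = 0.615 mA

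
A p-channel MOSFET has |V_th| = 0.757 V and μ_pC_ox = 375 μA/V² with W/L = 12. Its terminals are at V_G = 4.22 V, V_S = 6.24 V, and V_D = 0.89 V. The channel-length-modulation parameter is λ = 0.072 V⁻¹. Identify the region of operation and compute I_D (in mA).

V_SG = V_S − V_G = 6.24 − 4.22 = 2.02 V; V_SD = V_S − V_D = 6.24 − 0.89 = 5.35 V.
k_p = μ_pC_ox · (W/L) = 4.5 mA/V².
V_ov = V_SG − |V_th| = 2.02 − 0.757 = 1.26 V.
Since V_SD = 5.35 V ≥ V_ov = 1.26 V, the device is in saturation.
I_D = ½ k_p V_ov² (1 + λ V_SD) = 0.5 × 4.5 × 1.26² × (1 + 0.072 × 5.35) = 4.97 mA.

Saturation; I_D = 4.97 mA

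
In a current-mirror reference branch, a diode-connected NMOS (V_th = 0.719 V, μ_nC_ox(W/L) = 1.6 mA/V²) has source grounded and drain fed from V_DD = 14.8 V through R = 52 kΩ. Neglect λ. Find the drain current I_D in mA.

I_D = 0.260 mA

With gate tied to drain, V_GS = V_DS ≥ V_GS − V_th, so the device is in saturation.
KCL at the drain: ½ k_n (V_GS − V_th)² = (V_DD − V_GS)/R.
Let x = V_GS − 0.719. Then 41.6 x² + x − 14.08 = 0, giving x = 0.57 V (positive root), so V_GS = 1.29 V.
I_D = (V_DD − V_GS)/R = (14.8 − 1.29) / 52 = 0.26 mA.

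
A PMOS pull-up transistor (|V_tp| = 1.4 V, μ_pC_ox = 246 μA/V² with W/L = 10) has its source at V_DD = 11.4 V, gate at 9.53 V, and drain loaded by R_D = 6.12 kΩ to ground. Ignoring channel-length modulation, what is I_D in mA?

I_D = 0.272 mA

V_SG = V_DD − V_G = 11.4 − 9.53 = 1.87 V, so V_ov = 1.87 − 1.4 = 0.47 V.
k_p = μ_pC_ox · (W/L) = 2.46 mA/V².
Assume saturation: I_D = ½ k_p V_ov² = 0.5 × 2.46 × 0.47² = 0.272 mA, giving V_SD = V_DD − I_D R_D = 11.4 − 0.272 × 6.12 = 9.74 V.
V_SD = 9.74 V ≥ V_ov = 0.47 V, confirming saturation.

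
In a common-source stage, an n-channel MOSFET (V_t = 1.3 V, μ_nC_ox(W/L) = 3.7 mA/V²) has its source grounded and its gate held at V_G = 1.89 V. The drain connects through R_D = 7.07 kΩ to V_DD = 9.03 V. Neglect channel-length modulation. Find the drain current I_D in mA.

V_GS = V_G = 1.89 V, so V_ov = 1.89 − 1.3 = 0.59 V.
Assume saturation: I_D = ½ k_n V_ov² = 0.5 × 3.7 × 0.59² = 0.644 mA, giving V_DS = V_DD − I_D R_D = 9.03 − 0.644 × 7.07 = 4.48 V.
V_DS = 4.48 V ≥ V_ov = 0.59 V, confirming saturation.

I_D = 0.644 mA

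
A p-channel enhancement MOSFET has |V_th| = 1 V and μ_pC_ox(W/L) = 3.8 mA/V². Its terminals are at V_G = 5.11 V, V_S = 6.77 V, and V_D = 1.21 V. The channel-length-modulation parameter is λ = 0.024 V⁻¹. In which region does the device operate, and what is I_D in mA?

Saturation; I_D = 0.938 mA

V_SG = V_S − V_G = 6.77 − 5.11 = 1.66 V; V_SD = V_S − V_D = 6.77 − 1.21 = 5.56 V.
V_ov = V_SG − |V_th| = 1.66 − 1 = 0.66 V.
Since V_SD = 5.56 V ≥ V_ov = 0.66 V, the device is in saturation.
I_D = ½ k_p V_ov² (1 + λ V_SD) = 0.5 × 3.8 × 0.66² × (1 + 0.024 × 5.56) = 0.938 mA.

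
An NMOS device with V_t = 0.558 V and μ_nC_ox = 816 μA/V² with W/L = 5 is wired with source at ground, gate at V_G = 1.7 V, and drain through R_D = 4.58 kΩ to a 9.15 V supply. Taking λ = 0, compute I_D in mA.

I_D = 1.88 mA

V_GS = V_G = 1.7 V, so V_ov = 1.7 − 0.558 = 1.14 V.
k_n = μ_nC_ox · (W/L) = 4.08 mA/V².
Assume saturation: I_D = ½ k_n V_ov² = 0.5 × 4.08 × 1.14² = 2.66 mA, giving V_DS = V_DD − I_D R_D = 9.15 − 2.66 × 4.58 = -3.04 V.
But -3.04 V < V_ov = 1.14 V, so the device is actually in triode.
In triode I_D = k_n[V_ov V_DS − ½ V_DS²] and I_D = (V_DD − V_DS)/R_D. Equating: 9.34 V_DS² − 22.34 V_DS + 9.15 = 0, giving V_DS = 0.525 V (the root below V_ov).
I_D = (9.15 − 0.525) / 4.58 = 1.88 mA.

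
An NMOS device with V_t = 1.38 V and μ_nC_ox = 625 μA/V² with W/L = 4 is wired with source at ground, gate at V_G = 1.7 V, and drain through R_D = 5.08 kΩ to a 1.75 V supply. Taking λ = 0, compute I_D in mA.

I_D = 0.128 mA

V_GS = V_G = 1.7 V, so V_ov = 1.7 − 1.38 = 0.32 V.
k_n = μ_nC_ox · (W/L) = 2.5 mA/V².
Assume saturation: I_D = ½ k_n V_ov² = 0.5 × 2.5 × 0.32² = 0.128 mA, giving V_DS = V_DD − I_D R_D = 1.75 − 0.128 × 5.08 = 1.1 V.
V_DS = 1.1 V ≥ V_ov = 0.32 V, confirming saturation.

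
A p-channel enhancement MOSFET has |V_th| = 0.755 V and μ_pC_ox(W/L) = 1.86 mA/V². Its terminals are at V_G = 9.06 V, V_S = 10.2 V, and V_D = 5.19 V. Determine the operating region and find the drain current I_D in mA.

Saturation; I_D = 0.138 mA

V_SG = V_S − V_G = 10.2 − 9.06 = 1.14 V; V_SD = V_S − V_D = 10.2 − 5.19 = 5.01 V.
V_ov = V_SG − |V_th| = 1.14 − 0.755 = 0.385 V.
Since V_SD = 5.01 V ≥ V_ov = 0.385 V, the device is in saturation.
I_D = ½ k_p V_ov² = 0.5 × 1.86 × 0.385² = 0.138 mA.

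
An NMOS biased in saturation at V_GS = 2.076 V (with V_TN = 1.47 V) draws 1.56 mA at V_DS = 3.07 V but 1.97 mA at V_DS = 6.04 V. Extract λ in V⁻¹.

With V_GS fixed, I_D ∝ (1 + λ V_DS) in saturation, so I_D2/I_D1 = (1 + λ V_DS2)/(1 + λ V_DS1).
1.97/1.56 = 1.263 = (1 + 6.04 λ)/(1 + 3.07 λ).
Solving: λ (I_D1 V_DS2 − I_D2 V_DS1) = I_D2 − I_D1, so λ = (1.97 − 1.56) / (1.56 × 6.04 − 1.97 × 3.07) = 0.41 / 3.37 = 0.121 V⁻¹.

λ = 0.121 V⁻¹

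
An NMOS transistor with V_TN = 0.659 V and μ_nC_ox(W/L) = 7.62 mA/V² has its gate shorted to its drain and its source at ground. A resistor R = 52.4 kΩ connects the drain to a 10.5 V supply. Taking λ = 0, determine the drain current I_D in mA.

With gate tied to drain, V_GS = V_DS ≥ V_GS − V_TN, so the device is in saturation.
KCL at the drain: ½ k_n (V_GS − V_TN)² = (V_DD − V_GS)/R.
Let x = V_GS − 0.659. Then 200 x² + x − 9.841 = 0, giving x = 0.22 V (positive root), so V_GS = 0.879 V.
I_D = (V_DD − V_GS)/R = (10.5 − 0.879) / 52.4 = 0.184 mA.

I_D = 0.184 mA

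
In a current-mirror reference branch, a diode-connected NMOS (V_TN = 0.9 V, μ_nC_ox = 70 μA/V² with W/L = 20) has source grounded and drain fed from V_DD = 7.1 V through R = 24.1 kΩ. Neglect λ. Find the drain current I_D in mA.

I_D = 0.233 mA

With gate tied to drain, V_GS = V_DS ≥ V_GS − V_TN, so the device is in saturation.
k_n = μ_nC_ox · (W/L) = 1.4 mA/V².
KCL at the drain: ½ k_n (V_GS − V_TN)² = (V_DD − V_GS)/R.
Let x = V_GS − 0.9. Then 16.9 x² + x − 6.2 = 0, giving x = 0.577 V (positive root), so V_GS = 1.48 V.
I_D = (V_DD − V_GS)/R = (7.1 − 1.48) / 24.1 = 0.233 mA.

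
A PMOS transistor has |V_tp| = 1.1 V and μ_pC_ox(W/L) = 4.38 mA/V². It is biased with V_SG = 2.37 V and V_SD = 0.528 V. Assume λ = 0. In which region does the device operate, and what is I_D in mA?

Triode; I_D = 2.33 mA

V_ov = V_SG − |V_tp| = 2.37 − 1.1 = 1.27 V.
Since V_SD = 0.528 V < V_ov = 1.27 V, the device is in the triode region.
I_D = k_p [V_ov · V_SD − ½ V_SD²] = 4.38 × [1.27 × 0.528 − 0.5 × 0.528²] = 2.33 mA.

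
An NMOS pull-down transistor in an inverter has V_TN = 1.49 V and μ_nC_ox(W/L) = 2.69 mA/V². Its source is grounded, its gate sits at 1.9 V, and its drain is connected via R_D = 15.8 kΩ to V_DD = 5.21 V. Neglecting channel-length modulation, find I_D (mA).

I_D = 0.226 mA

V_GS = V_G = 1.9 V, so V_ov = 1.9 − 1.49 = 0.41 V.
Assume saturation: I_D = ½ k_n V_ov² = 0.5 × 2.69 × 0.41² = 0.226 mA, giving V_DS = V_DD − I_D R_D = 5.21 − 0.226 × 15.8 = 1.64 V.
V_DS = 1.64 V ≥ V_ov = 0.41 V, confirming saturation.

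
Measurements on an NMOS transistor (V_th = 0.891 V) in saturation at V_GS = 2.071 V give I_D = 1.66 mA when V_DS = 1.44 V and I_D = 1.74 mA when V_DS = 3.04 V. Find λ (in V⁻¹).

λ = 0.0315 V⁻¹

With V_GS fixed, I_D ∝ (1 + λ V_DS) in saturation, so I_D2/I_D1 = (1 + λ V_DS2)/(1 + λ V_DS1).
1.74/1.66 = 1.048 = (1 + 3.04 λ)/(1 + 1.44 λ).
Solving: λ (I_D1 V_DS2 − I_D2 V_DS1) = I_D2 − I_D1, so λ = (1.74 − 1.66) / (1.66 × 3.04 − 1.74 × 1.44) = 0.08 / 2.54 = 0.0315 V⁻¹.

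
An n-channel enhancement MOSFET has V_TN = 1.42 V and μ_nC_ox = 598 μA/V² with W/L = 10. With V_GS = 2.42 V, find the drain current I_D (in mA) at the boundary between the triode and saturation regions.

I_D = 2.99 mA

At the boundary V_DS = V_ov = V_GS − V_TN = 2.42 − 1.42 = 1 V.
k_n = μ_nC_ox · (W/L) = 5.98 mA/V².
I_D = ½ k_n V_ov² = 0.5 × 5.98 × 1² = 2.99 mA.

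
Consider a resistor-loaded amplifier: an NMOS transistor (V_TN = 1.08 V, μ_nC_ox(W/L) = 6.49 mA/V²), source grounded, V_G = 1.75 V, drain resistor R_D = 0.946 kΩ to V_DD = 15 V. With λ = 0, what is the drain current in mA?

I_D = 1.46 mA

V_GS = V_G = 1.75 V, so V_ov = 1.75 − 1.08 = 0.67 V.
Assume saturation: I_D = ½ k_n V_ov² = 0.5 × 6.49 × 0.67² = 1.46 mA, giving V_DS = V_DD − I_D R_D = 15 − 1.46 × 0.946 = 13.6 V.
V_DS = 13.6 V ≥ V_ov = 0.67 V, confirming saturation.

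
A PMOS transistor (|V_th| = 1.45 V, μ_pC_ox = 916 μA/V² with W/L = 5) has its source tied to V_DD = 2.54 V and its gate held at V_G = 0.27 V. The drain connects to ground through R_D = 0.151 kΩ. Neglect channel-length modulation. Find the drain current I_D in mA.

I_D = 1.54 mA

V_SG = V_DD − V_G = 2.54 − 0.27 = 2.27 V, so V_ov = 2.27 − 1.45 = 0.82 V.
k_p = μ_pC_ox · (W/L) = 4.58 mA/V².
Assume saturation: I_D = ½ k_p V_ov² = 0.5 × 4.58 × 0.82² = 1.54 mA, giving V_SD = V_DD − I_D R_D = 2.54 − 1.54 × 0.151 = 2.31 V.
V_SD = 2.31 V ≥ V_ov = 0.82 V, confirming saturation.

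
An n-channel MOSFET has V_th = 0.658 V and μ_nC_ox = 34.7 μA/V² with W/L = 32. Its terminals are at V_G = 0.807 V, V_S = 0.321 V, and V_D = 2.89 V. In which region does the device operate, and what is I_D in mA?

Cutoff; I_D = 0 mA

V_GS = V_G − V_S = 0.807 − 0.321 = 0.486 V; V_DS = V_D − V_S = 2.89 − 0.321 = 2.57 V.
V_GS = 0.486 V < V_th = 0.658 V, so the transistor is in cutoff.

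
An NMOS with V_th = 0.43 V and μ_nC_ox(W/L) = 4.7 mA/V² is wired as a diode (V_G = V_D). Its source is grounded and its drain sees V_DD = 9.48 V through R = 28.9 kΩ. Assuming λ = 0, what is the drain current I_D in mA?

With gate tied to drain, V_GS = V_DS ≥ V_GS − V_th, so the device is in saturation.
KCL at the drain: ½ k_n (V_GS − V_th)² = (V_DD − V_GS)/R.
Let x = V_GS − 0.43. Then 67.9 x² + x − 9.05 = 0, giving x = 0.358 V (positive root), so V_GS = 0.788 V.
I_D = (V_DD − V_GS)/R = (9.48 − 0.788) / 28.9 = 0.301 mA.

I_D = 0.301 mA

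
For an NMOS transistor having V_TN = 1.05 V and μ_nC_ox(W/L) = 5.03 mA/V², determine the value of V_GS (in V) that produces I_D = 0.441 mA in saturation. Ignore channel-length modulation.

In saturation I_D = ½ k_n (V_GS − V_TN)², so V_GS − V_TN = √(2 I_D / k_n) = √(2 × 0.441 / 5.03) = 0.419 V.
V_GS = 1.05 + 0.419 = 1.47 V.

V_GS = 1.47 V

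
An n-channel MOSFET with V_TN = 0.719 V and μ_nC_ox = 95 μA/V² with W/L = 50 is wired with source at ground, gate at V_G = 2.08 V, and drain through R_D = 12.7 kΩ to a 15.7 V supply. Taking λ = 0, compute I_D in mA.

I_D = 1.22 mA

V_GS = V_G = 2.08 V, so V_ov = 2.08 − 0.719 = 1.36 V.
k_n = μ_nC_ox · (W/L) = 4.75 mA/V².
Assume saturation: I_D = ½ k_n V_ov² = 0.5 × 4.75 × 1.36² = 4.4 mA, giving V_DS = V_DD − I_D R_D = 15.7 − 4.4 × 12.7 = -40.2 V.
But -40.2 V < V_ov = 1.36 V, so the device is actually in triode.
In triode I_D = k_n[V_ov V_DS − ½ V_DS²] and I_D = (V_DD − V_DS)/R_D. Equating: 30.2 V_DS² − 83.1 V_DS + 15.7 = 0, giving V_DS = 0.204 V (the root below V_ov).
I_D = (15.7 − 0.204) / 12.7 = 1.22 mA.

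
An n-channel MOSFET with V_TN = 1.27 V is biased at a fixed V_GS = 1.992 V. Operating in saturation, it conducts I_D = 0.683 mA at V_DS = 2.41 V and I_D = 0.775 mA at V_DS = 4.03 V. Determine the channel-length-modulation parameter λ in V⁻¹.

λ = 0.104 V⁻¹

With V_GS fixed, I_D ∝ (1 + λ V_DS) in saturation, so I_D2/I_D1 = (1 + λ V_DS2)/(1 + λ V_DS1).
0.775/0.683 = 1.135 = (1 + 4.03 λ)/(1 + 2.41 λ).
Solving: λ (I_D1 V_DS2 − I_D2 V_DS1) = I_D2 − I_D1, so λ = (0.775 − 0.683) / (0.683 × 4.03 − 0.775 × 2.41) = 0.092 / 0.885 = 0.104 V⁻¹.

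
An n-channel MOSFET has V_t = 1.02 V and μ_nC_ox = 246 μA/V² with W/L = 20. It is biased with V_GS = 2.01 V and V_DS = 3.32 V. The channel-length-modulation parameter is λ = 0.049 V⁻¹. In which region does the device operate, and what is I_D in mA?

k_n = μ_nC_ox · (W/L) = 4.92 mA/V².
V_ov = V_GS − V_t = 2.01 − 1.02 = 0.99 V.
Since V_DS = 3.32 V ≥ V_ov = 0.99 V, the device is in saturation.
I_D = ½ k_n V_ov² (1 + λ V_DS) = 0.5 × 4.92 × 0.99² × (1 + 0.049 × 3.32) = 2.8 mA.

Saturation; I_D = 2.80 mA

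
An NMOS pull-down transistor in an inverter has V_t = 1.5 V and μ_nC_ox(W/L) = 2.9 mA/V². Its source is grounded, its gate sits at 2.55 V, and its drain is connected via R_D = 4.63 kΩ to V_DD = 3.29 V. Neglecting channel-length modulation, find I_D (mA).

V_GS = V_G = 2.55 V, so V_ov = 2.55 − 1.5 = 1.05 V.
Assume saturation: I_D = ½ k_n V_ov² = 0.5 × 2.9 × 1.05² = 1.6 mA, giving V_DS = V_DD − I_D R_D = 3.29 − 1.6 × 4.63 = -4.11 V.
But -4.11 V < V_ov = 1.05 V, so the device is actually in triode.
In triode I_D = k_n[V_ov V_DS − ½ V_DS²] and I_D = (V_DD − V_DS)/R_D. Equating: 6.71 V_DS² − 15.1 V_DS + 3.29 = 0, giving V_DS = 0.244 V (the root below V_ov).
I_D = (3.29 − 0.244) / 4.63 = 0.658 mA.

I_D = 0.658 mA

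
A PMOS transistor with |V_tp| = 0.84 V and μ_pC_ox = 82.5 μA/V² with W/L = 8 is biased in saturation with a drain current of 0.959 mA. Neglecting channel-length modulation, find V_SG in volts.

k_p = μ_pC_ox · (W/L) = 0.66 mA/V².
In saturation I_D = ½ k_p (V_SG − |V_tp|)², so V_SG − |V_tp| = √(2 I_D / k_p) = √(2 × 0.959 / 0.66) = 1.7 V.
V_SG = 0.84 + 1.7 = 2.54 V.

V_SG = 2.54 V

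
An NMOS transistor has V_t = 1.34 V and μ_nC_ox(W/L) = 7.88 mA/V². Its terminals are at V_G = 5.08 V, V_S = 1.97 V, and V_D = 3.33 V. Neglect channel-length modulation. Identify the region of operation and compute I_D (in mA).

Triode; I_D = 11.7 mA

V_GS = V_G − V_S = 5.08 − 1.97 = 3.11 V; V_DS = V_D − V_S = 3.33 − 1.97 = 1.36 V.
V_ov = V_GS − V_t = 3.11 − 1.34 = 1.77 V.
Since V_DS = 1.36 V < V_ov = 1.77 V, the device is in the triode region.
I_D = k_n [V_ov · V_DS − ½ V_DS²] = 7.88 × [1.77 × 1.36 − 0.5 × 1.36²] = 11.7 mA.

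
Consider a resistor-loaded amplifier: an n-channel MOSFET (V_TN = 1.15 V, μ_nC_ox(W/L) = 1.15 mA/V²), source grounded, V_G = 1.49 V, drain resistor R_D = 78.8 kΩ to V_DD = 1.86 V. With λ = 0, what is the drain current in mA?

V_GS = V_G = 1.49 V, so V_ov = 1.49 − 1.15 = 0.34 V.
Assume saturation: I_D = ½ k_n V_ov² = 0.5 × 1.15 × 0.34² = 0.0665 mA, giving V_DS = V_DD − I_D R_D = 1.86 − 0.0665 × 78.8 = -3.38 V.
But -3.38 V < V_ov = 0.34 V, so the device is actually in triode.
In triode I_D = k_n[V_ov V_DS − ½ V_DS²] and I_D = (V_DD − V_DS)/R_D. Equating: 45.3 V_DS² − 31.81 V_DS + 1.86 = 0, giving V_DS = 0.0644 V (the root below V_ov).
I_D = (1.86 − 0.0644) / 78.8 = 0.0228 mA.

I_D = 0.0228 mA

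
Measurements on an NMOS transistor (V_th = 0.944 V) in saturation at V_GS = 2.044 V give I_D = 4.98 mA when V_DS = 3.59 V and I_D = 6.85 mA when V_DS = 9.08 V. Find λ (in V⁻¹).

With V_GS fixed, I_D ∝ (1 + λ V_DS) in saturation, so I_D2/I_D1 = (1 + λ V_DS2)/(1 + λ V_DS1).
6.85/4.98 = 1.376 = (1 + 9.08 λ)/(1 + 3.59 λ).
Solving: λ (I_D1 V_DS2 − I_D2 V_DS1) = I_D2 − I_D1, so λ = (6.85 − 4.98) / (4.98 × 9.08 − 6.85 × 3.59) = 1.87 / 20.6 = 0.0907 V⁻¹.

λ = 0.0907 V⁻¹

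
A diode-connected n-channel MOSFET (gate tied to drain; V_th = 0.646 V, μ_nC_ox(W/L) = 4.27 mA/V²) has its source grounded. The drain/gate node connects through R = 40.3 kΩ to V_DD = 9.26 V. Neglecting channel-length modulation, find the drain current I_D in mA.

With gate tied to drain, V_GS = V_DS ≥ V_GS − V_th, so the device is in saturation.
KCL at the drain: ½ k_n (V_GS − V_th)² = (V_DD − V_GS)/R.
Let x = V_GS − 0.646. Then 86 x² + x − 8.614 = 0, giving x = 0.311 V (positive root), so V_GS = 0.957 V.
I_D = (V_DD − V_GS)/R = (9.26 − 0.957) / 40.3 = 0.206 mA.

I_D = 0.206 mA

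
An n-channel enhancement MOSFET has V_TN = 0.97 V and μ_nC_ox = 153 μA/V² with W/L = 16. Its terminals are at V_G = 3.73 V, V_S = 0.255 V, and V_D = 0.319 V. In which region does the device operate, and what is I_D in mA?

Triode; I_D = 0.387 mA

V_GS = V_G − V_S = 3.73 − 0.255 = 3.48 V; V_DS = V_D − V_S = 0.319 − 0.255 = 0.064 V.
k_n = μ_nC_ox · (W/L) = 2.448 mA/V².
V_ov = V_GS − V_TN = 3.48 − 0.97 = 2.5 V.
Since V_DS = 0.064 V < V_ov = 2.5 V, the device is in the triode region.
I_D = k_n [V_ov · V_DS − ½ V_DS²] = 2.448 × [2.5 × 0.064 − 0.5 × 0.064²] = 0.387 mA.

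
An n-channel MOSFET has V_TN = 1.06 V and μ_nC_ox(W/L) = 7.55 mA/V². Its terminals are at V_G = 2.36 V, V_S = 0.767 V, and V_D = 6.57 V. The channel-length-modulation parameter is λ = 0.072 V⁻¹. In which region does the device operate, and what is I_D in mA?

Saturation; I_D = 1.52 mA

V_GS = V_G − V_S = 2.36 − 0.767 = 1.59 V; V_DS = V_D − V_S = 6.57 − 0.767 = 5.8 V.
V_ov = V_GS − V_TN = 1.59 − 1.06 = 0.533 V.
Since V_DS = 5.8 V ≥ V_ov = 0.533 V, the device is in saturation.
I_D = ½ k_n V_ov² (1 + λ V_DS) = 0.5 × 7.55 × 0.533² × (1 + 0.072 × 5.8) = 1.52 mA.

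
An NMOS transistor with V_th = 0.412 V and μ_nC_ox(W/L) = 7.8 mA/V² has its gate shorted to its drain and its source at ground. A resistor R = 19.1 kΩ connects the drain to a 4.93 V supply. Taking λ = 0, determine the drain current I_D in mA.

With gate tied to drain, V_GS = V_DS ≥ V_GS − V_th, so the device is in saturation.
KCL at the drain: ½ k_n (V_GS − V_th)² = (V_DD − V_GS)/R.
Let x = V_GS − 0.412. Then 74.5 x² + x − 4.518 = 0, giving x = 0.24 V (positive root), so V_GS = 0.652 V.
I_D = (V_DD − V_GS)/R = (4.93 − 0.652) / 19.1 = 0.224 mA.

I_D = 0.224 mA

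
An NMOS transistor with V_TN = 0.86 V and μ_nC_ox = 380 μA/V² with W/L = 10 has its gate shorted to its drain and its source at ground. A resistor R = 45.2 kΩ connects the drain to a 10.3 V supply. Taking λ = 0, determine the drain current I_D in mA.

With gate tied to drain, V_GS = V_DS ≥ V_GS − V_TN, so the device is in saturation.
k_n = μ_nC_ox · (W/L) = 3.8 mA/V².
KCL at the drain: ½ k_n (V_GS − V_TN)² = (V_DD − V_GS)/R.
Let x = V_GS − 0.86. Then 85.9 x² + x − 9.44 = 0, giving x = 0.326 V (positive root), so V_GS = 1.19 V.
I_D = (V_DD − V_GS)/R = (10.3 − 1.19) / 45.2 = 0.202 mA.

I_D = 0.202 mA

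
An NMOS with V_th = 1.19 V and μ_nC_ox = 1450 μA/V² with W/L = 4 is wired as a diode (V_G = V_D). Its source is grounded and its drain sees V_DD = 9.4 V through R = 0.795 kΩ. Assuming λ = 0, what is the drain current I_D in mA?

With gate tied to drain, V_GS = V_DS ≥ V_GS − V_th, so the device is in saturation.
k_n = μ_nC_ox · (W/L) = 5.8 mA/V².
KCL at the drain: ½ k_n (V_GS − V_th)² = (V_DD − V_GS)/R.
Let x = V_GS − 1.19. Then 2.31 x² + x − 8.21 = 0, giving x = 1.68 V (positive root), so V_GS = 2.87 V.
I_D = (V_DD − V_GS)/R = (9.4 − 2.87) / 0.795 = 8.21 mA.

I_D = 8.21 mA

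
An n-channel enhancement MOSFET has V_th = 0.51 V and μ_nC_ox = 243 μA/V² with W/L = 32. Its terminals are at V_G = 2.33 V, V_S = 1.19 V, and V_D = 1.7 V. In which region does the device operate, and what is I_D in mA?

Triode; I_D = 1.49 mA

V_GS = V_G − V_S = 2.33 − 1.19 = 1.14 V; V_DS = V_D − V_S = 1.7 − 1.19 = 0.51 V.
k_n = μ_nC_ox · (W/L) = 7.776 mA/V².
V_ov = V_GS − V_th = 1.14 − 0.51 = 0.63 V.
Since V_DS = 0.51 V < V_ov = 0.63 V, the device is in the triode region.
I_D = k_n [V_ov · V_DS − ½ V_DS²] = 7.776 × [0.63 × 0.51 − 0.5 × 0.51²] = 1.49 mA.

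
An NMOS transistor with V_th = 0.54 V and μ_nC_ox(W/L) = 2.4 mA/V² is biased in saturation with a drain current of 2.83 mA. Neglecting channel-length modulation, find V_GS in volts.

In saturation I_D = ½ k_n (V_GS − V_th)², so V_GS − V_th = √(2 I_D / k_n) = √(2 × 2.83 / 2.4) = 1.54 V.
V_GS = 0.54 + 1.54 = 2.08 V.

V_GS = 2.08 V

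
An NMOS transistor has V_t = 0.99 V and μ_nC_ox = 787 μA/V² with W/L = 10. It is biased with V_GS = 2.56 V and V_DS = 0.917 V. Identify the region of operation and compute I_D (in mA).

Triode; I_D = 8.02 mA

k_n = μ_nC_ox · (W/L) = 7.87 mA/V².
V_ov = V_GS − V_t = 2.56 − 0.99 = 1.57 V.
Since V_DS = 0.917 V < V_ov = 1.57 V, the device is in the triode region.
I_D = k_n [V_ov · V_DS − ½ V_DS²] = 7.87 × [1.57 × 0.917 − 0.5 × 0.917²] = 8.02 mA.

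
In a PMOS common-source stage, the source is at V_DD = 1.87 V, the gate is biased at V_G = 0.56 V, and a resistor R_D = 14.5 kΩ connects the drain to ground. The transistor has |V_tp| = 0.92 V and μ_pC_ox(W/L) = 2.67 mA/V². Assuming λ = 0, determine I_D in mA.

V_SG = V_DD − V_G = 1.87 − 0.56 = 1.31 V, so V_ov = 1.31 − 0.92 = 0.39 V.
Assume saturation: I_D = ½ k_p V_ov² = 0.5 × 2.67 × 0.39² = 0.203 mA, giving V_SD = V_DD − I_D R_D = 1.87 − 0.203 × 14.5 = -1.07 V.
But -1.07 V < V_ov = 0.39 V, so the device is actually in triode.
In triode I_D = k_p[V_ov V_SD − ½ V_SD²] and I_D = (V_DD − V_SD)/R_D. Equating: 19.4 V_SD² − 16.1 V_SD + 1.87 = 0, giving V_SD = 0.14 V (the root below V_ov).
I_D = (1.87 − 0.14) / 14.5 = 0.119 mA.

I_D = 0.119 mA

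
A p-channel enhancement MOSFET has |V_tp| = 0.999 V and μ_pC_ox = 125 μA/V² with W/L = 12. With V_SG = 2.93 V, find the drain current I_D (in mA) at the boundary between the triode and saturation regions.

I_D = 2.80 mA

At the boundary V_SD = V_ov = V_SG − |V_tp| = 2.93 − 0.999 = 1.93 V.
k_p = μ_pC_ox · (W/L) = 1.5 mA/V².
I_D = ½ k_p V_ov² = 0.5 × 1.5 × 1.93² = 2.8 mA.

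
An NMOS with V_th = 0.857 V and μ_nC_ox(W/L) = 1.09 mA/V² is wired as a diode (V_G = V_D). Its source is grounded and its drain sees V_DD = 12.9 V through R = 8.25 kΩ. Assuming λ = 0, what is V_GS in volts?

V_GS = 2.39 V

With gate tied to drain, V_GS = V_DS ≥ V_GS − V_th, so the device is in saturation.
KCL at the drain: ½ k_n (V_GS − V_th)² = (V_DD − V_GS)/R.
Let x = V_GS − 0.857. Then 4.5 x² + x − 12.04 = 0, giving x = 1.53 V (positive root), so V_GS = 2.39 V.
I_D = (V_DD − V_GS)/R = (12.9 − 2.39) / 8.25 = 1.27 mA.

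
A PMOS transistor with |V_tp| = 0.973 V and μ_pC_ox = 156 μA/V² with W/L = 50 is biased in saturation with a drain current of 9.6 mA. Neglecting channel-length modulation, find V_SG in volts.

k_p = μ_pC_ox · (W/L) = 7.8 mA/V².
In saturation I_D = ½ k_p (V_SG − |V_tp|)², so V_SG − |V_tp| = √(2 I_D / k_p) = √(2 × 9.6 / 7.8) = 1.57 V.
V_SG = 0.973 + 1.57 = 2.54 V.

V_SG = 2.54 V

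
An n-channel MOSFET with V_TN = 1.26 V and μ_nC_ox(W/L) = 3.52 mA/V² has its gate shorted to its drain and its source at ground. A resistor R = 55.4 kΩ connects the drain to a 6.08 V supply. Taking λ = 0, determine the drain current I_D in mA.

With gate tied to drain, V_GS = V_DS ≥ V_GS − V_TN, so the device is in saturation.
KCL at the drain: ½ k_n (V_GS − V_TN)² = (V_DD − V_GS)/R.
Let x = V_GS − 1.26. Then 97.5 x² + x − 4.82 = 0, giving x = 0.217 V (positive root), so V_GS = 1.48 V.
I_D = (V_DD − V_GS)/R = (6.08 − 1.48) / 55.4 = 0.0831 mA.

I_D = 0.0831 mA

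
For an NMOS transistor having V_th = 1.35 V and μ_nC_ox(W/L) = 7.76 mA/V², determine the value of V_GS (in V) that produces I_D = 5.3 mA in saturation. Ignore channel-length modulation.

V_GS = 2.52 V

In saturation I_D = ½ k_n (V_GS − V_th)², so V_GS − V_th = √(2 I_D / k_n) = √(2 × 5.3 / 7.76) = 1.17 V.
V_GS = 1.35 + 1.17 = 2.52 V.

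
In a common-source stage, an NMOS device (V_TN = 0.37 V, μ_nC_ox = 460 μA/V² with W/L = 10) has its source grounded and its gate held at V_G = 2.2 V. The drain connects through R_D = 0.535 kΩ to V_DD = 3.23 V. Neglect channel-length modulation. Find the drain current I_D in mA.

V_GS = V_G = 2.2 V, so V_ov = 2.2 − 0.37 = 1.83 V.
k_n = μ_nC_ox · (W/L) = 4.6 mA/V².
Assume saturation: I_D = ½ k_n V_ov² = 0.5 × 4.6 × 1.83² = 7.7 mA, giving V_DS = V_DD − I_D R_D = 3.23 − 7.7 × 0.535 = -0.891 V.
But -0.891 V < V_ov = 1.83 V, so the device is actually in triode.
In triode I_D = k_n[V_ov V_DS − ½ V_DS²] and I_D = (V_DD − V_DS)/R_D. Equating: 1.23 V_DS² − 5.504 V_DS + 3.23 = 0, giving V_DS = 0.695 V (the root below V_ov).
I_D = (3.23 − 0.695) / 0.535 = 4.74 mA.

I_D = 4.74 mA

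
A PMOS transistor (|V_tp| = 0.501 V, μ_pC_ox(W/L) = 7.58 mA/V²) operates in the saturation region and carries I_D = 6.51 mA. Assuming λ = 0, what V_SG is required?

In saturation I_D = ½ k_p (V_SG − |V_tp|)², so V_SG − |V_tp| = √(2 I_D / k_p) = √(2 × 6.51 / 7.58) = 1.31 V.
V_SG = 0.501 + 1.31 = 1.81 V.

V_SG = 1.81 V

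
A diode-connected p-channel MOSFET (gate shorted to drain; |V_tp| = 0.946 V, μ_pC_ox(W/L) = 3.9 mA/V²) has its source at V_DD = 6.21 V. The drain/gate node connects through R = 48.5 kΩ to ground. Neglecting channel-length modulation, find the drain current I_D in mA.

I_D = 0.104 mA

With gate tied to drain, V_SG = V_SD ≥ V_SG − |V_tp|, so the device is in saturation.
KCL at the drain: ½ k_p (V_SG − |V_tp|)² = (V_DD − V_SG)/R.
Let x = V_SG − 0.946. Then 94.6 x² + x − 5.264 = 0, giving x = 0.231 V (positive root), so V_SG = 1.18 V.
I_D = (V_DD − V_SG)/R = (6.21 − 1.18) / 48.5 = 0.104 mA.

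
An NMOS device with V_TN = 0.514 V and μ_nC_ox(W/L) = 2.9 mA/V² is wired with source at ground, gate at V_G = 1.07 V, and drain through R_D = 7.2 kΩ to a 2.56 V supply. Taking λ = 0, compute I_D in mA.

V_GS = V_G = 1.07 V, so V_ov = 1.07 − 0.514 = 0.556 V.
Assume saturation: I_D = ½ k_n V_ov² = 0.5 × 2.9 × 0.556² = 0.448 mA, giving V_DS = V_DD − I_D R_D = 2.56 − 0.448 × 7.2 = -0.667 V.
But -0.667 V < V_ov = 0.556 V, so the device is actually in triode.
In triode I_D = k_n[V_ov V_DS − ½ V_DS²] and I_D = (V_DD − V_DS)/R_D. Equating: 10.4 V_DS² − 12.61 V_DS + 2.56 = 0, giving V_DS = 0.258 V (the root below V_ov).
I_D = (2.56 − 0.258) / 7.2 = 0.32 mA.

I_D = 0.320 mA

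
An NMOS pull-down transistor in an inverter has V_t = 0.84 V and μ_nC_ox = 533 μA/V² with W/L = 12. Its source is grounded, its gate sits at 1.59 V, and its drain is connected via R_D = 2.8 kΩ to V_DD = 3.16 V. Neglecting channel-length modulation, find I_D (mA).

V_GS = V_G = 1.59 V, so V_ov = 1.59 − 0.84 = 0.75 V.
k_n = μ_nC_ox · (W/L) = 6.396 mA/V².
Assume saturation: I_D = ½ k_n V_ov² = 0.5 × 6.396 × 0.75² = 1.8 mA, giving V_DS = V_DD − I_D R_D = 3.16 − 1.8 × 2.8 = -1.88 V.
But -1.88 V < V_ov = 0.75 V, so the device is actually in triode.
In triode I_D = k_n[V_ov V_DS − ½ V_DS²] and I_D = (V_DD − V_DS)/R_D. Equating: 8.95 V_DS² − 14.43 V_DS + 3.16 = 0, giving V_DS = 0.261 V (the root below V_ov).
I_D = (3.16 − 0.261) / 2.8 = 1.04 mA.

I_D = 1.04 mA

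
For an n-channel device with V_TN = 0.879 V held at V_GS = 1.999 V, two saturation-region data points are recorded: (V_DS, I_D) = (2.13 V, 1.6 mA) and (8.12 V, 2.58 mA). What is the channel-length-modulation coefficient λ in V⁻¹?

With V_GS fixed, I_D ∝ (1 + λ V_DS) in saturation, so I_D2/I_D1 = (1 + λ V_DS2)/(1 + λ V_DS1).
2.58/1.6 = 1.613 = (1 + 8.12 λ)/(1 + 2.13 λ).
Solving: λ (I_D1 V_DS2 − I_D2 V_DS1) = I_D2 − I_D1, so λ = (2.58 − 1.6) / (1.6 × 8.12 − 2.58 × 2.13) = 0.98 / 7.5 = 0.131 V⁻¹.

λ = 0.131 V⁻¹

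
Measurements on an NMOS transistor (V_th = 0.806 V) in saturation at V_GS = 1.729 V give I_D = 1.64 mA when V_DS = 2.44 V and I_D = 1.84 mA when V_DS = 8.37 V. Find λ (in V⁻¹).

λ = 0.0217 V⁻¹

With V_GS fixed, I_D ∝ (1 + λ V_DS) in saturation, so I_D2/I_D1 = (1 + λ V_DS2)/(1 + λ V_DS1).
1.84/1.64 = 1.122 = (1 + 8.37 λ)/(1 + 2.44 λ).
Solving: λ (I_D1 V_DS2 − I_D2 V_DS1) = I_D2 − I_D1, so λ = (1.84 − 1.64) / (1.64 × 8.37 − 1.84 × 2.44) = 0.2 / 9.24 = 0.0217 V⁻¹.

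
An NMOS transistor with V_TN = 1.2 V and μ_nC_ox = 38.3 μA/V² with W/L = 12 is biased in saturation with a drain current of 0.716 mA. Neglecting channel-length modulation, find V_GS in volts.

V_GS = 2.97 V

k_n = μ_nC_ox · (W/L) = 0.4596 mA/V².
In saturation I_D = ½ k_n (V_GS − V_TN)², so V_GS − V_TN = √(2 I_D / k_n) = √(2 × 0.716 / 0.4596) = 1.77 V.
V_GS = 1.2 + 1.77 = 2.97 V.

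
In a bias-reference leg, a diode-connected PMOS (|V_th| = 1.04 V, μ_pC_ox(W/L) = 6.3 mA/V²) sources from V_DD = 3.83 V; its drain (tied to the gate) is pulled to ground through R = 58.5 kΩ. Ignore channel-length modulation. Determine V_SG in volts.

With gate tied to drain, V_SG = V_SD ≥ V_SG − |V_th|, so the device is in saturation.
KCL at the drain: ½ k_p (V_SG − |V_th|)² = (V_DD − V_SG)/R.
Let x = V_SG − 1.04. Then 184 x² + x − 2.79 = 0, giving x = 0.12 V (positive root), so V_SG = 1.16 V.
I_D = (V_DD − V_SG)/R = (3.83 − 1.16) / 58.5 = 0.0456 mA.

V_SG = 1.16 V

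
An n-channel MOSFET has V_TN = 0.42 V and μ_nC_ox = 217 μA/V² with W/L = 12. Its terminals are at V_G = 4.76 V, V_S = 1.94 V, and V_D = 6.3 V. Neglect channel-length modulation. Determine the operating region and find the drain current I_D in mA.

V_GS = V_G − V_S = 4.76 − 1.94 = 2.82 V; V_DS = V_D − V_S = 6.3 − 1.94 = 4.36 V.
k_n = μ_nC_ox · (W/L) = 2.604 mA/V².
V_ov = V_GS − V_TN = 2.82 − 0.42 = 2.4 V.
Since V_DS = 4.36 V ≥ V_ov = 2.4 V, the device is in saturation.
I_D = ½ k_n V_ov² = 0.5 × 2.604 × 2.4² = 7.5 mA.

Saturation; I_D = 7.50 mA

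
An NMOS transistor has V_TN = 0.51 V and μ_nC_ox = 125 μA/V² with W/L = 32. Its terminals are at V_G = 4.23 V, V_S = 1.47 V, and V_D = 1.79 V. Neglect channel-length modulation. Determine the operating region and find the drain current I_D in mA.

V_GS = V_G − V_S = 4.23 − 1.47 = 2.76 V; V_DS = V_D − V_S = 1.79 − 1.47 = 0.32 V.
k_n = μ_nC_ox · (W/L) = 4 mA/V².
V_ov = V_GS − V_TN = 2.76 − 0.51 = 2.25 V.
Since V_DS = 0.32 V < V_ov = 2.25 V, the device is in the triode region.
I_D = k_n [V_ov · V_DS − ½ V_DS²] = 4 × [2.25 × 0.32 − 0.5 × 0.32²] = 2.68 mA.

Triode; I_D = 2.68 mA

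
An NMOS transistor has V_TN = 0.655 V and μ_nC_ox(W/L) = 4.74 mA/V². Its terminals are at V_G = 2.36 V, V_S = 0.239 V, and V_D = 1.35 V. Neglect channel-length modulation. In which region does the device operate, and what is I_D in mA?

V_GS = V_G − V_S = 2.36 − 0.239 = 2.12 V; V_DS = V_D − V_S = 1.35 − 0.239 = 1.11 V.
V_ov = V_GS − V_TN = 2.12 − 0.655 = 1.47 V.
Since V_DS = 1.11 V < V_ov = 1.47 V, the device is in the triode region.
I_D = k_n [V_ov · V_DS − ½ V_DS²] = 4.74 × [1.47 × 1.11 − 0.5 × 1.11²] = 4.79 mA.

Triode; I_D = 4.79 mA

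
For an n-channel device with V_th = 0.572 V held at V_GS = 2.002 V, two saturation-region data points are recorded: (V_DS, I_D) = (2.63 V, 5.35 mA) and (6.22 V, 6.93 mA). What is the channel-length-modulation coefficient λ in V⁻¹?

λ = 0.105 V⁻¹

With V_GS fixed, I_D ∝ (1 + λ V_DS) in saturation, so I_D2/I_D1 = (1 + λ V_DS2)/(1 + λ V_DS1).
6.93/5.35 = 1.295 = (1 + 6.22 λ)/(1 + 2.63 λ).
Solving: λ (I_D1 V_DS2 − I_D2 V_DS1) = I_D2 − I_D1, so λ = (6.93 − 5.35) / (5.35 × 6.22 − 6.93 × 2.63) = 1.58 / 15.1 = 0.105 V⁻¹.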